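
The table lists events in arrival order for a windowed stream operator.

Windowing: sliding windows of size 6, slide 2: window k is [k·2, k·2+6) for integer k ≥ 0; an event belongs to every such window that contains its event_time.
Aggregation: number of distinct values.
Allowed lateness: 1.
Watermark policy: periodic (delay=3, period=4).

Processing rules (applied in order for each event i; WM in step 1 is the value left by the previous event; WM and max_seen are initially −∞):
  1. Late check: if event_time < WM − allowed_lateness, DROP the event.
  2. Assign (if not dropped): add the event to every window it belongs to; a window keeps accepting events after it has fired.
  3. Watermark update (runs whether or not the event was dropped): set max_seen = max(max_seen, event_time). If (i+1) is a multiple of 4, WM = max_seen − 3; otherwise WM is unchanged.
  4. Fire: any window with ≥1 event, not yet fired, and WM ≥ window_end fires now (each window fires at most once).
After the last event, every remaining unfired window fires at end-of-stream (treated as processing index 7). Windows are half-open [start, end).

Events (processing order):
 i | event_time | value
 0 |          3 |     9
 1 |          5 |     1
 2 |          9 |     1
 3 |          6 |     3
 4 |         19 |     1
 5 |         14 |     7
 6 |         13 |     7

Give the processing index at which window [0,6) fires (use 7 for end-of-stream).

3

i=0 t=3 v=9: → [2,8),[0,6); WM=−∞
i=1 t=5 v=1: → [4,10),[2,8),[0,6); WM=−∞
i=2 t=9 v=1: → [8,14),[6,12),[4,10); WM=−∞
i=3 t=6 v=3: → [6,12),[4,10),[2,8); WM=6; [0,6) fires=2
i=4 t=19 v=1: → [18,24),[16,22),[14,20); WM=6
i=5 t=14 v=7: → [14,20),[12,18),[10,16); WM=6
i=6 t=13 v=7: → [12,18),[10,16),[8,14); WM=6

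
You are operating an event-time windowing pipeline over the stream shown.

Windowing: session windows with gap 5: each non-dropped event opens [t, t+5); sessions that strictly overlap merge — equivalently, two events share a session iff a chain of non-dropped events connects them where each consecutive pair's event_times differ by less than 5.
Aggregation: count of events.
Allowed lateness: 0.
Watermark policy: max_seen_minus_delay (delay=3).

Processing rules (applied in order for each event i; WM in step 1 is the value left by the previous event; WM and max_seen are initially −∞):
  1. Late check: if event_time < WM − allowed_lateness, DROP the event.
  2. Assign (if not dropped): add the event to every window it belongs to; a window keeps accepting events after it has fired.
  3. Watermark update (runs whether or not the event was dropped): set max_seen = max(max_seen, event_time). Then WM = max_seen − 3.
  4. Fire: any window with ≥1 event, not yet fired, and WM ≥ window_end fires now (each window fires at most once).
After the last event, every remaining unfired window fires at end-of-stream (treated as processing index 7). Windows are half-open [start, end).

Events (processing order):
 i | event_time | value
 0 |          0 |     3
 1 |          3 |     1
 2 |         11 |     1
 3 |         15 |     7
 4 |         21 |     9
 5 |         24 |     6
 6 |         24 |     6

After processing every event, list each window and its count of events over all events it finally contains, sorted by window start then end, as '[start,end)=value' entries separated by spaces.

[0,8)=2 [11,20)=2 [21,29)=3

i=0 t=0 v=3: → [0,5); WM=-3
i=1 t=3 v=1: → [0,8); WM=0
i=2 t=11 v=1: → [11,16); WM=8
i=3 t=15 v=7: → [11,20); WM=12
i=4 t=21 v=9: → [21,26); WM=18
i=5 t=24 v=6: → [21,29); WM=21
i=6 t=24 v=6: → [21,29); WM=21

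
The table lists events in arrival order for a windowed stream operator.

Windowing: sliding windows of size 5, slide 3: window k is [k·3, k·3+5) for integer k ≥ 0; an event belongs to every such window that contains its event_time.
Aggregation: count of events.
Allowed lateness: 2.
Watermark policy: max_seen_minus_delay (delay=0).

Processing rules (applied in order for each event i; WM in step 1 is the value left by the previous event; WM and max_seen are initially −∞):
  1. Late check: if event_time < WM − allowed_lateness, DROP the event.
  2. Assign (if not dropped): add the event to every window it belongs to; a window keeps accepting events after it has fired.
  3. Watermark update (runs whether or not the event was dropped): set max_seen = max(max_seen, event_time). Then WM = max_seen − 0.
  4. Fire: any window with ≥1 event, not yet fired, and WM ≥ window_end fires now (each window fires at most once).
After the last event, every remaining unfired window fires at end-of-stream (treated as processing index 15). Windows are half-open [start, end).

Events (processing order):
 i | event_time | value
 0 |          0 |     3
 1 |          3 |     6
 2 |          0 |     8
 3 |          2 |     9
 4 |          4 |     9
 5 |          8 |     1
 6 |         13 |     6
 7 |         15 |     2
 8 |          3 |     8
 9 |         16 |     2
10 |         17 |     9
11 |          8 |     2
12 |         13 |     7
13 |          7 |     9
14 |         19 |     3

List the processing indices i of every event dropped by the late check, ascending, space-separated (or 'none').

2 8 11 12 13

i=0 t=0 v=3: → [0,5); WM=0
i=1 t=3 v=6: → [3,8),[0,5); WM=3
i=2 t=0 v=8: DROP (t<3-2); WM=3
i=3 t=2 v=9: → [0,5); WM=3
i=4 t=4 v=9: → [3,8),[0,5); WM=4
i=5 t=8 v=1: → [6,11); WM=8; [0,5) fires=4 [3,8) fires=2
i=6 t=13 v=6: → [12,17),[9,14); WM=13; [6,11) fires=1
i=7 t=15 v=2: → [15,20),[12,17); WM=15; [9,14) fires=1
i=8 t=3 v=8: DROP (t<15-2); WM=15
i=9 t=16 v=2: → [15,20),[12,17); WM=16
i=10 t=17 v=9: → [15,20); WM=17; [12,17) fires=3
i=11 t=8 v=2: DROP (t<17-2); WM=17
i=12 t=13 v=7: DROP (t<17-2); WM=17
i=13 t=7 v=9: DROP (t<17-2); WM=17
i=14 t=19 v=3: → [18,23),[15,20); WM=19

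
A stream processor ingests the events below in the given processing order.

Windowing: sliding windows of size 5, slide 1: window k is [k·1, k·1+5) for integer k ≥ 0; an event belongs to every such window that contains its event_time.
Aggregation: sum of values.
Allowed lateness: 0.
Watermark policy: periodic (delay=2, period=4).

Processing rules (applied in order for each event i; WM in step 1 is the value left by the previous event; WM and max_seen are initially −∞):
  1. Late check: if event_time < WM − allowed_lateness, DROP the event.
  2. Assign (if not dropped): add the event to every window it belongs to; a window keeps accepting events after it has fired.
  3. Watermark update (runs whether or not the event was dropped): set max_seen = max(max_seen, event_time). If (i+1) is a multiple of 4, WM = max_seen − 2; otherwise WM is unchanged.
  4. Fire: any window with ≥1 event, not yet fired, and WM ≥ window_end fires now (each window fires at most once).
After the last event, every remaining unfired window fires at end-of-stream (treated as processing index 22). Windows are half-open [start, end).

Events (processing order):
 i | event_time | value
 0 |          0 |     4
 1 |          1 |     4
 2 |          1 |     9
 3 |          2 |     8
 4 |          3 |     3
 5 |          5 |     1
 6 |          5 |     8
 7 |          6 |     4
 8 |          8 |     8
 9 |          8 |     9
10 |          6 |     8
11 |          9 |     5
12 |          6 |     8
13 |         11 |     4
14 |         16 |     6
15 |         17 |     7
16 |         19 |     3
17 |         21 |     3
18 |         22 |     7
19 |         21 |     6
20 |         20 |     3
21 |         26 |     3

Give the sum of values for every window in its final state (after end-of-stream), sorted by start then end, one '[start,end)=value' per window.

[0,5)=28 [1,6)=33 [2,7)=32 [3,8)=24 [4,9)=38 [5,10)=43 [6,11)=34 [7,12)=26 [8,13)=26 [9,14)=9 [10,15)=4 [11,16)=4 [12,17)=6 [13,18)=13 [14,19)=13 [15,20)=16 [16,21)=19 [17,22)=22 [18,23)=22 [19,24)=22 [20,25)=19 [21,26)=16 [22,27)=10 [23,28)=3 [24,29)=3 [25,30)=3 [26,31)=3

i=0 t=0 v=4: → [0,5); WM=−∞
i=1 t=1 v=4: → [1,6),[0,5); WM=−∞
i=2 t=1 v=9: → [1,6),[0,5); WM=−∞
i=3 t=2 v=8: → [2,7),[1,6),[0,5); WM=0
i=4 t=3 v=3: → [3,8),[2,7),[1,6),[0,5); WM=0
i=5 t=5 v=1: → [5,10),[4,9),[3,8),[2,7),[1,6); WM=0
i=6 t=5 v=8: → [5,10),[4,9),[3,8),[2,7),[1,6); WM=0
i=7 t=6 v=4: → [6,11),[5,10),[4,9),[3,8),[2,7); WM=4
i=8 t=8 v=8: → [8,13),[7,12),[6,11),[5,10),[4,9); WM=4
i=9 t=8 v=9: → [8,13),[7,12),[6,11),[5,10),[4,9); WM=4
i=10 t=6 v=8: → [6,11),[5,10),[4,9),[3,8),[2,7); WM=4
i=11 t=9 v=5: → [9,14),[8,13),[7,12),[6,11),[5,10); WM=7; [0,5) fires=28 [1,6) fires=33 [2,7) fires=32
i=12 t=6 v=8: DROP (t<7-0); WM=7
i=13 t=11 v=4: → [11,16),[10,15),[9,14),[8,13),[7,12); WM=7
i=14 t=16 v=6: → [16,21),[15,20),[14,19),[13,18),[12,17); WM=7
i=15 t=17 v=7: → [17,22),[16,21),[15,20),[14,19),[13,18); WM=15; [3,8) fires=24 [4,9) fires=38 [5,10) fires=43 [6,11) fires=34 [7,12) fires=26 [8,13) fires=26 [9,14) fires=9 [10,15) fires=4
i=16 t=19 v=3: → [19,24),[18,23),[17,22),[16,21),[15,20); WM=15
i=17 t=21 v=3: → [21,26),[20,25),[19,24),[18,23),[17,22); WM=15
i=18 t=22 v=7: → [22,27),[21,26),[20,25),[19,24),[18,23); WM=15
i=19 t=21 v=6: → [21,26),[20,25),[19,24),[18,23),[17,22); WM=20; [11,16) fires=4 [12,17) fires=6 [13,18) fires=13 [14,19) fires=13 [15,20) fires=16
i=20 t=20 v=3: → [20,25),[19,24),[18,23),[17,22),[16,21); WM=20
i=21 t=26 v=3: → [26,31),[25,30),[24,29),[23,28),[22,27); WM=20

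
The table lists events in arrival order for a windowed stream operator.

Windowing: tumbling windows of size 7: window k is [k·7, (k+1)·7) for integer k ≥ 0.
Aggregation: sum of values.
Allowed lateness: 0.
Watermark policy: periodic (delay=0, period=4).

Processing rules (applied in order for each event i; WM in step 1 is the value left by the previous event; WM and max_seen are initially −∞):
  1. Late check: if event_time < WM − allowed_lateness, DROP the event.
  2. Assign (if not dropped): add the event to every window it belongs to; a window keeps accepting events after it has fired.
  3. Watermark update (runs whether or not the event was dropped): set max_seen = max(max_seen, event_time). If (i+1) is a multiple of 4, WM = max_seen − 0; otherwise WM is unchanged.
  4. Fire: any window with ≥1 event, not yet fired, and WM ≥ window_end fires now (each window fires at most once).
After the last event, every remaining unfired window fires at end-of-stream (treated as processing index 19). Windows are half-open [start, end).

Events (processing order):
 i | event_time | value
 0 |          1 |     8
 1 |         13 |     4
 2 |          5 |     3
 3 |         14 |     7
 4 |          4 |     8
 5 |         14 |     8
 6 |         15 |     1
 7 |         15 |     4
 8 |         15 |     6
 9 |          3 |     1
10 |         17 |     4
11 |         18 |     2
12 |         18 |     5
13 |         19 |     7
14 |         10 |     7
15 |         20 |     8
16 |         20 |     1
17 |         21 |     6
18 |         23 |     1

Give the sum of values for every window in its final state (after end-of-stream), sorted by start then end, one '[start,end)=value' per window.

i=0 t=1 v=8: → [0,7); WM=−∞
i=1 t=13 v=4: → [7,14); WM=−∞
i=2 t=5 v=3: → [0,7); WM=−∞
i=3 t=14 v=7: → [14,21); WM=14; [0,7) fires=11 [7,14) fires=4
i=4 t=4 v=8: DROP (t<14-0); WM=14
i=5 t=14 v=8: → [14,21); WM=14
i=6 t=15 v=1: → [14,21); WM=14
i=7 t=15 v=4: → [14,21); WM=15
i=8 t=15 v=6: → [14,21); WM=15
i=9 t=3 v=1: DROP (t<15-0); WM=15
i=10 t=17 v=4: → [14,21); WM=15
i=11 t=18 v=2: → [14,21); WM=18
i=12 t=18 v=5: → [14,21); WM=18
i=13 t=19 v=7: → [14,21); WM=18
i=14 t=10 v=7: DROP (t<18-0); WM=18
i=15 t=20 v=8: → [14,21); WM=20
i=16 t=20 v=1: → [14,21); WM=20
i=17 t=21 v=6: → [21,28); WM=20
i=18 t=23 v=1: → [21,28); WM=20

[0,7)=11 [7,14)=4 [14,21)=53 [21,28)=7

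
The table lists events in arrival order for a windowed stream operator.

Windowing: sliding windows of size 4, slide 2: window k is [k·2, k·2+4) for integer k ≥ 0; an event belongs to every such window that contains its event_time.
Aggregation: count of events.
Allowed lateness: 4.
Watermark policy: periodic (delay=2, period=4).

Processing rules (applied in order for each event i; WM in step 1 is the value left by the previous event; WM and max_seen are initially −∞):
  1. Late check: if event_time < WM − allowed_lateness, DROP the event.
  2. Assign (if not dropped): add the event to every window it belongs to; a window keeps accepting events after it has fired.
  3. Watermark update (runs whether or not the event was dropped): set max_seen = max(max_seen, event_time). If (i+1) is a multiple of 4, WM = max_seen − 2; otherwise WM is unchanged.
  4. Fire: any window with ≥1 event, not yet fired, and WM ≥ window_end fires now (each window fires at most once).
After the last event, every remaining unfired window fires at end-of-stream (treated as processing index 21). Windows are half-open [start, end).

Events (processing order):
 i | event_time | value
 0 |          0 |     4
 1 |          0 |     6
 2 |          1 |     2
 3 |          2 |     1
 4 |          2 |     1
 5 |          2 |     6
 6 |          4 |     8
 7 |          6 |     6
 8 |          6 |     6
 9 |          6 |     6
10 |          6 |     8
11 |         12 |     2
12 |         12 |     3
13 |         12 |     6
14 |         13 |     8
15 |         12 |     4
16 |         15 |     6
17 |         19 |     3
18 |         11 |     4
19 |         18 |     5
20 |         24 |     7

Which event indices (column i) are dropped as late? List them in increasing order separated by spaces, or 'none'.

none

i=0 t=0 v=4: → [0,4); WM=−∞
i=1 t=0 v=6: → [0,4); WM=−∞
i=2 t=1 v=2: → [0,4); WM=−∞
i=3 t=2 v=1: → [2,6),[0,4); WM=0
i=4 t=2 v=1: → [2,6),[0,4); WM=0
i=5 t=2 v=6: → [2,6),[0,4); WM=0
i=6 t=4 v=8: → [4,8),[2,6); WM=0
i=7 t=6 v=6: → [6,10),[4,8); WM=4; [0,4) fires=6
i=8 t=6 v=6: → [6,10),[4,8); WM=4
i=9 t=6 v=6: → [6,10),[4,8); WM=4
i=10 t=6 v=8: → [6,10),[4,8); WM=4
i=11 t=12 v=2: → [12,16),[10,14); WM=10; [2,6) fires=4 [4,8) fires=5 [6,10) fires=4
i=12 t=12 v=3: → [12,16),[10,14); WM=10
i=13 t=12 v=6: → [12,16),[10,14); WM=10
i=14 t=13 v=8: → [12,16),[10,14); WM=10
i=15 t=12 v=4: → [12,16),[10,14); WM=11
i=16 t=15 v=6: → [14,18),[12,16); WM=11
i=17 t=19 v=3: → [18,22),[16,20); WM=11
i=18 t=11 v=4: → [10,14),[8,12); WM=11
i=19 t=18 v=5: → [18,22),[16,20); WM=17; [8,12) fires=1 [10,14) fires=6 [12,16) fires=6
i=20 t=24 v=7: → [24,28),[22,26); WM=17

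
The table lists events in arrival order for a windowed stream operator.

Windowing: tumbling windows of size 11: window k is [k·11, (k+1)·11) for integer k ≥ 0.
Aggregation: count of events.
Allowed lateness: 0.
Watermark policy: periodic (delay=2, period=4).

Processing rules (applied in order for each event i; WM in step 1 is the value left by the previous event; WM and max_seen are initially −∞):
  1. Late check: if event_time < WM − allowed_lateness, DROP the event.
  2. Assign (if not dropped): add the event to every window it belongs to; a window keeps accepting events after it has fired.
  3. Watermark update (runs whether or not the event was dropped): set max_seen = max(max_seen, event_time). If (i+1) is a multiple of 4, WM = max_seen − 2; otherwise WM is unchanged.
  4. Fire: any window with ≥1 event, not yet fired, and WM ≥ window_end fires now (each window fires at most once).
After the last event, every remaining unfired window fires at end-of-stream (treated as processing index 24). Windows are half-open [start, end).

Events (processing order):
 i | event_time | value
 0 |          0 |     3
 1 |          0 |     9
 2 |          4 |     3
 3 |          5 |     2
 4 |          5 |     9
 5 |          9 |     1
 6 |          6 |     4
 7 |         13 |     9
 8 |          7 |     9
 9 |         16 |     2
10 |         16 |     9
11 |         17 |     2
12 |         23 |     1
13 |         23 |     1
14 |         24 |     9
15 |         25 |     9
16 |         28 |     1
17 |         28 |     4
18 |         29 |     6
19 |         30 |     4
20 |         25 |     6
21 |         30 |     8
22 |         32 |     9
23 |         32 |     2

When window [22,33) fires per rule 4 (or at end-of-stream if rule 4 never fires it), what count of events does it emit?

11

i=0 t=0 v=3: → [0,11); WM=−∞
i=1 t=0 v=9: → [0,11); WM=−∞
i=2 t=4 v=3: → [0,11); WM=−∞
i=3 t=5 v=2: → [0,11); WM=3
i=4 t=5 v=9: → [0,11); WM=3
i=5 t=9 v=1: → [0,11); WM=3
i=6 t=6 v=4: → [0,11); WM=3
i=7 t=13 v=9: → [11,22); WM=11; [0,11) fires=7
i=8 t=7 v=9: DROP (t<11-0); WM=11
i=9 t=16 v=2: → [11,22); WM=11
i=10 t=16 v=9: → [11,22); WM=11
i=11 t=17 v=2: → [11,22); WM=15
i=12 t=23 v=1: → [22,33); WM=15
i=13 t=23 v=1: → [22,33); WM=15
i=14 t=24 v=9: → [22,33); WM=15
i=15 t=25 v=9: → [22,33); WM=23; [11,22) fires=4
i=16 t=28 v=1: → [22,33); WM=23
i=17 t=28 v=4: → [22,33); WM=23
i=18 t=29 v=6: → [22,33); WM=23
i=19 t=30 v=4: → [22,33); WM=28
i=20 t=25 v=6: DROP (t<28-0); WM=28
i=21 t=30 v=8: → [22,33); WM=28
i=22 t=32 v=9: → [22,33); WM=28
i=23 t=32 v=2: → [22,33); WM=30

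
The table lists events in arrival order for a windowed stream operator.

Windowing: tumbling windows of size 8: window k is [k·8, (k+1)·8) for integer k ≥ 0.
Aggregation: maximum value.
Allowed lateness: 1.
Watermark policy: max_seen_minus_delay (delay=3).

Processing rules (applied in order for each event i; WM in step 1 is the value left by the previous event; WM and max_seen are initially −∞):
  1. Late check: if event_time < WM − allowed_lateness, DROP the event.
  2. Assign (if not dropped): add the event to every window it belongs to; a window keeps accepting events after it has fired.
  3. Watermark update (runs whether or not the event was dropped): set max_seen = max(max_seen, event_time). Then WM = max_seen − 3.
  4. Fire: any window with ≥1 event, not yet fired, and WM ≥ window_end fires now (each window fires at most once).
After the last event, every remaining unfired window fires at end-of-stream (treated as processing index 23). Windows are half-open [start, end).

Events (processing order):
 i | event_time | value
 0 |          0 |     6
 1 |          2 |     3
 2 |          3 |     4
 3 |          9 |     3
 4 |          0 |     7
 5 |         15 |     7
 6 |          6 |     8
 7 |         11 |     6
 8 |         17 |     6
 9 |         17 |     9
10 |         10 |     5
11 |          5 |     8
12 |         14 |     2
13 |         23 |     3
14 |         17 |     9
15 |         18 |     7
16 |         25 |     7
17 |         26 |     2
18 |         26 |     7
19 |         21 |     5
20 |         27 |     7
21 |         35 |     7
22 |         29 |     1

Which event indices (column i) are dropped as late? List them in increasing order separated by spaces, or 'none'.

4 6 10 11 14 15 19 22

i=0 t=0 v=6: → [0,8); WM=-3
i=1 t=2 v=3: → [0,8); WM=-1
i=2 t=3 v=4: → [0,8); WM=0
i=3 t=9 v=3: → [8,16); WM=6
i=4 t=0 v=7: DROP (t<6-1); WM=6
i=5 t=15 v=7: → [8,16); WM=12; [0,8) fires=6
i=6 t=6 v=8: DROP (t<12-1); WM=12
i=7 t=11 v=6: → [8,16); WM=12
i=8 t=17 v=6: → [16,24); WM=14
i=9 t=17 v=9: → [16,24); WM=14
i=10 t=10 v=5: DROP (t<14-1); WM=14
i=11 t=5 v=8: DROP (t<14-1); WM=14
i=12 t=14 v=2: → [8,16); WM=14
i=13 t=23 v=3: → [16,24); WM=20; [8,16) fires=7
i=14 t=17 v=9: DROP (t<20-1); WM=20
i=15 t=18 v=7: DROP (t<20-1); WM=20
i=16 t=25 v=7: → [24,32); WM=22
i=17 t=26 v=2: → [24,32); WM=23
i=18 t=26 v=7: → [24,32); WM=23
i=19 t=21 v=5: DROP (t<23-1); WM=23
i=20 t=27 v=7: → [24,32); WM=24; [16,24) fires=9
i=21 t=35 v=7: → [32,40); WM=32; [24,32) fires=7
i=22 t=29 v=1: DROP (t<32-1); WM=32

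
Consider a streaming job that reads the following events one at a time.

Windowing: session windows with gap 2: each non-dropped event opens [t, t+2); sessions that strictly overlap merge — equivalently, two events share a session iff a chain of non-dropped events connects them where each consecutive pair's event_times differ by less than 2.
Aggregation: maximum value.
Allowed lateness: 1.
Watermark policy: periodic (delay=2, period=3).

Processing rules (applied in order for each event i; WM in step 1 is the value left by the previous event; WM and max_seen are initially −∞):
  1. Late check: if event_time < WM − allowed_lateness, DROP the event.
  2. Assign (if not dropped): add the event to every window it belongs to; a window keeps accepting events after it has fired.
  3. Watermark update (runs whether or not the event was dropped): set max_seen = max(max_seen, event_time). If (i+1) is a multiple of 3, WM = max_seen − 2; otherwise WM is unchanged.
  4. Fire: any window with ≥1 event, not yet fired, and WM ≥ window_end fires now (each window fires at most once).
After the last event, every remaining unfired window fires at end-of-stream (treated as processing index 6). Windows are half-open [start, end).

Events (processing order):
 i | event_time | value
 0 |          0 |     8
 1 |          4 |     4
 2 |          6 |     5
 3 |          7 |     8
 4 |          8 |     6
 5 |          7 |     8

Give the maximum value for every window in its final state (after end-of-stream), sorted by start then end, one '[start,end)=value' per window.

[0,2)=8 [4,6)=4 [6,10)=8

i=0 t=0 v=8: → [0,2); WM=−∞
i=1 t=4 v=4: → [4,6); WM=−∞
i=2 t=6 v=5: → [6,8); WM=4
i=3 t=7 v=8: → [6,9); WM=4
i=4 t=8 v=6: → [6,10); WM=4
i=5 t=7 v=8: → [6,10); WM=6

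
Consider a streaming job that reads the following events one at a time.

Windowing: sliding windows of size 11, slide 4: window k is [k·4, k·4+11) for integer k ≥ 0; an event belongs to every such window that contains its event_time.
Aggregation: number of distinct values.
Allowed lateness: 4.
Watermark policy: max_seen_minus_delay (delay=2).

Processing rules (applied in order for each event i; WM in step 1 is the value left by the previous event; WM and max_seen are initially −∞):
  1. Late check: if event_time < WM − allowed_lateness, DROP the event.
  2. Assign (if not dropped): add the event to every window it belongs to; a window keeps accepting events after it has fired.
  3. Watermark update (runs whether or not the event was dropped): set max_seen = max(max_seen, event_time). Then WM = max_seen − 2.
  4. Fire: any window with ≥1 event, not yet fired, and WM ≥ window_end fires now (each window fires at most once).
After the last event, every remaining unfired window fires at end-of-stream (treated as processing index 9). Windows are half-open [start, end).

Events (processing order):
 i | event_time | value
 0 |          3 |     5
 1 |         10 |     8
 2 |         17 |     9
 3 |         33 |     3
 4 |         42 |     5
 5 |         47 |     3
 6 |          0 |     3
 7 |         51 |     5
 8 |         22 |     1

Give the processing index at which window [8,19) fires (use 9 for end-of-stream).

3

i=0 t=3 v=5: → [0,11); WM=1
i=1 t=10 v=8: → [8,19),[4,15),[0,11); WM=8
i=2 t=17 v=9: → [16,27),[12,23),[8,19); WM=15; [0,11) fires=2 [4,15) fires=1
i=3 t=33 v=3: → [32,43),[28,39),[24,35); WM=31; [8,19) fires=2 [12,23) fires=1 [16,27) fires=1
i=4 t=42 v=5: → [40,51),[36,47),[32,43); WM=40; [24,35) fires=1 [28,39) fires=1
i=5 t=47 v=3: → [44,55),[40,51); WM=45; [32,43) fires=2
i=6 t=0 v=3: DROP (t<45-4); WM=45
i=7 t=51 v=5: → [48,59),[44,55); WM=49; [36,47) fires=1
i=8 t=22 v=1: DROP (t<49-4); WM=49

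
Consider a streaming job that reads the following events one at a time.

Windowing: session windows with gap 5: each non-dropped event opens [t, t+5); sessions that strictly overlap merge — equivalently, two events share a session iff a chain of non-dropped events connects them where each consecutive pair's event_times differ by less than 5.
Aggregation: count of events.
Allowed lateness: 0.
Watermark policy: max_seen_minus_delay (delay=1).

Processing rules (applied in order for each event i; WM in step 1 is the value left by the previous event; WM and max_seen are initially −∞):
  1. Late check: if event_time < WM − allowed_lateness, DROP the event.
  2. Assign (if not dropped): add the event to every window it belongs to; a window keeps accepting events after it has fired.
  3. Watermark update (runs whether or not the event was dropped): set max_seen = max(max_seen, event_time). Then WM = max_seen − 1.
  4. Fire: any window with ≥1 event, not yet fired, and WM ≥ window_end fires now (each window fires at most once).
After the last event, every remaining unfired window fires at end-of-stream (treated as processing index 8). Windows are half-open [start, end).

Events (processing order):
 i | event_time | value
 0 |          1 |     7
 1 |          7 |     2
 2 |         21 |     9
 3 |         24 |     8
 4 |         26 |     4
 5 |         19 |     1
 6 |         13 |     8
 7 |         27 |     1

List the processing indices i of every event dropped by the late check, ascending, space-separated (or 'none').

i=0 t=1 v=7: → [1,6); WM=0
i=1 t=7 v=2: → [7,12); WM=6
i=2 t=21 v=9: → [21,26); WM=20
i=3 t=24 v=8: → [21,29); WM=23
i=4 t=26 v=4: → [21,31); WM=25
i=5 t=19 v=1: DROP (t<25-0); WM=25
i=6 t=13 v=8: DROP (t<25-0); WM=25
i=7 t=27 v=1: → [21,32); WM=26

5 6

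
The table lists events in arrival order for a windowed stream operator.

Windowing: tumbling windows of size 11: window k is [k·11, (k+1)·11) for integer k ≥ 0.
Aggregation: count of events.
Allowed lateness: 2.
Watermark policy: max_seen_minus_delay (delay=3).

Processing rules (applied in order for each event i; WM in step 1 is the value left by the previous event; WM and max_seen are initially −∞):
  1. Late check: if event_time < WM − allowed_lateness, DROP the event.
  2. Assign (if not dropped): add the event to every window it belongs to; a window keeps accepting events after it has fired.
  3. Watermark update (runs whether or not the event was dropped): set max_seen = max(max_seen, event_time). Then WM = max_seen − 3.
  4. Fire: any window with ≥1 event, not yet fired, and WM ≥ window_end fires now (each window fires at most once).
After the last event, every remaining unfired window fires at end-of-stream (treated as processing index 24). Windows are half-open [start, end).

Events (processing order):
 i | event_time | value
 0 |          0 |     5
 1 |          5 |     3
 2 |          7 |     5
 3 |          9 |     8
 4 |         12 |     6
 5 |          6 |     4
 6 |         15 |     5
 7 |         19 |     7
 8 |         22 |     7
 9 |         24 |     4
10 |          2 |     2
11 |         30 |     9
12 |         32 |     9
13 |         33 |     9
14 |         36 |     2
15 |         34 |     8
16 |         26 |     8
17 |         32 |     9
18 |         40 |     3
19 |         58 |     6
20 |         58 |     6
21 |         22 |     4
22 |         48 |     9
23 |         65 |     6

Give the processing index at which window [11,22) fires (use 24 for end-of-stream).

i=0 t=0 v=5: → [0,11); WM=-3
i=1 t=5 v=3: → [0,11); WM=2
i=2 t=7 v=5: → [0,11); WM=4
i=3 t=9 v=8: → [0,11); WM=6
i=4 t=12 v=6: → [11,22); WM=9
i=5 t=6 v=4: DROP (t<9-2); WM=9
i=6 t=15 v=5: → [11,22); WM=12; [0,11) fires=4
i=7 t=19 v=7: → [11,22); WM=16
i=8 t=22 v=7: → [22,33); WM=19
i=9 t=24 v=4: → [22,33); WM=21
i=10 t=2 v=2: DROP (t<21-2); WM=21
i=11 t=30 v=9: → [22,33); WM=27; [11,22) fires=3
i=12 t=32 v=9: → [22,33); WM=29
i=13 t=33 v=9: → [33,44); WM=30
i=14 t=36 v=2: → [33,44); WM=33; [22,33) fires=4
i=15 t=34 v=8: → [33,44); WM=33
i=16 t=26 v=8: DROP (t<33-2); WM=33
i=17 t=32 v=9: → [22,33); WM=33
i=18 t=40 v=3: → [33,44); WM=37
i=19 t=58 v=6: → [55,66); WM=55; [33,44) fires=4
i=20 t=58 v=6: → [55,66); WM=55
i=21 t=22 v=4: DROP (t<55-2); WM=55
i=22 t=48 v=9: DROP (t<55-2); WM=55
i=23 t=65 v=6: → [55,66); WM=62

11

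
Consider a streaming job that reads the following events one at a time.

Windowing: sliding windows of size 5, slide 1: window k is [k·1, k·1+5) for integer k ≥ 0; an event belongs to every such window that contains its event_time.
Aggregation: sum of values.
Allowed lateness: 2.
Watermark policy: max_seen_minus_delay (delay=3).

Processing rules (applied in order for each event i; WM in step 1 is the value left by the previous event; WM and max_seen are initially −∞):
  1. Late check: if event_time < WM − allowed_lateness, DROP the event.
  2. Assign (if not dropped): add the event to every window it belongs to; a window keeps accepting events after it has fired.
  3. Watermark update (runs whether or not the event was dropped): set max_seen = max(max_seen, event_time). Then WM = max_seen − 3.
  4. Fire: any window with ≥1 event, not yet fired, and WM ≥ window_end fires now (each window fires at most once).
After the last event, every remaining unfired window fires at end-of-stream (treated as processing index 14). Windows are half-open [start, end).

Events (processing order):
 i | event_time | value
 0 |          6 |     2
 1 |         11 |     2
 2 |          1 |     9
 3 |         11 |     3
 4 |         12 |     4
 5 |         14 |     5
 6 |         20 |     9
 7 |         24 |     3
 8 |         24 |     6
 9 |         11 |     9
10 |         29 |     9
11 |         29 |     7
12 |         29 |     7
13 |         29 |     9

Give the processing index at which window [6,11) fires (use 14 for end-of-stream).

5

i=0 t=6 v=2: → [6,11),[5,10),[4,9),[3,8),[2,7); WM=3
i=1 t=11 v=2: → [11,16),[10,15),[9,14),[8,13),[7,12); WM=8; [2,7) fires=2 [3,8) fires=2
i=2 t=1 v=9: DROP (t<8-2); WM=8
i=3 t=11 v=3: → [11,16),[10,15),[9,14),[8,13),[7,12); WM=8
i=4 t=12 v=4: → [12,17),[11,16),[10,15),[9,14),[8,13); WM=9; [4,9) fires=2
i=5 t=14 v=5: → [14,19),[13,18),[12,17),[11,16),[10,15); WM=11; [5,10) fires=2 [6,11) fires=2
i=6 t=20 v=9: → [20,25),[19,24),[18,23),[17,22),[16,21); WM=17; [7,12) fires=5 [8,13) fires=9 [9,14) fires=9 [10,15) fires=14 [11,16) fires=14 [12,17) fires=9
i=7 t=24 v=3: → [24,29),[23,28),[22,27),[21,26),[20,25); WM=21; [13,18) fires=5 [14,19) fires=5 [16,21) fires=9
i=8 t=24 v=6: → [24,29),[23,28),[22,27),[21,26),[20,25); WM=21
i=9 t=11 v=9: DROP (t<21-2); WM=21
i=10 t=29 v=9: → [29,34),[28,33),[27,32),[26,31),[25,30); WM=26; [17,22) fires=9 [18,23) fires=9 [19,24) fires=9 [20,25) fires=18 [21,26) fires=9
i=11 t=29 v=7: → [29,34),[28,33),[27,32),[26,31),[25,30); WM=26
i=12 t=29 v=7: → [29,34),[28,33),[27,32),[26,31),[25,30); WM=26
i=13 t=29 v=9: → [29,34),[28,33),[27,32),[26,31),[25,30); WM=26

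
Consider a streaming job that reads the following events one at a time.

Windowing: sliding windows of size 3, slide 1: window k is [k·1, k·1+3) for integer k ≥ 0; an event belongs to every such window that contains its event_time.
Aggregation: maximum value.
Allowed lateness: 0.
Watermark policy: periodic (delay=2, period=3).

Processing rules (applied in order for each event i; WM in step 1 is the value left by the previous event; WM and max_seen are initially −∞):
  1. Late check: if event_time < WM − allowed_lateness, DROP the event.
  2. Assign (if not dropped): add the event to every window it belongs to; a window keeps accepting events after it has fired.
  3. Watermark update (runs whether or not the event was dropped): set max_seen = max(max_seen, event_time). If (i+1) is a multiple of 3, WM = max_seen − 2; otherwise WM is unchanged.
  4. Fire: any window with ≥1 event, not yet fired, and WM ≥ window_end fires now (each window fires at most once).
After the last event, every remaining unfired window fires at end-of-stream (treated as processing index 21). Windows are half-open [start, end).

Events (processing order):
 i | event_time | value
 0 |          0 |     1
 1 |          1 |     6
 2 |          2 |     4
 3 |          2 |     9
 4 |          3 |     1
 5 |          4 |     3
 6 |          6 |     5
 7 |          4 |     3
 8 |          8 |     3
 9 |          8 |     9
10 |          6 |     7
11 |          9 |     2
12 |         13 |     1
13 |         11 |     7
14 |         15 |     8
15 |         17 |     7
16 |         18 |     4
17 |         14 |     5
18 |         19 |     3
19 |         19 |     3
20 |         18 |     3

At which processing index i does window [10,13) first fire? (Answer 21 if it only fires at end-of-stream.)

i=0 t=0 v=1: → [0,3); WM=−∞
i=1 t=1 v=6: → [1,4),[0,3); WM=−∞
i=2 t=2 v=4: → [2,5),[1,4),[0,3); WM=0
i=3 t=2 v=9: → [2,5),[1,4),[0,3); WM=0
i=4 t=3 v=1: → [3,6),[2,5),[1,4); WM=0
i=5 t=4 v=3: → [4,7),[3,6),[2,5); WM=2
i=6 t=6 v=5: → [6,9),[5,8),[4,7); WM=2
i=7 t=4 v=3: → [4,7),[3,6),[2,5); WM=2
i=8 t=8 v=3: → [8,11),[7,10),[6,9); WM=6; [0,3) fires=9 [1,4) fires=9 [2,5) fires=9 [3,6) fires=3
i=9 t=8 v=9: → [8,11),[7,10),[6,9); WM=6
i=10 t=6 v=7: → [6,9),[5,8),[4,7); WM=6
i=11 t=9 v=2: → [9,12),[8,11),[7,10); WM=7; [4,7) fires=7
i=12 t=13 v=1: → [13,16),[12,15),[11,14); WM=7
i=13 t=11 v=7: → [11,14),[10,13),[9,12); WM=7
i=14 t=15 v=8: → [15,18),[14,17),[13,16); WM=13; [5,8) fires=7 [6,9) fires=9 [7,10) fires=9 [8,11) fires=9 [9,12) fires=7 [10,13) fires=7
i=15 t=17 v=7: → [17,20),[16,19),[15,18); WM=13
i=16 t=18 v=4: → [18,21),[17,20),[16,19); WM=13
i=17 t=14 v=5: → [14,17),[13,16),[12,15); WM=16; [11,14) fires=7 [12,15) fires=5 [13,16) fires=8
i=18 t=19 v=3: → [19,22),[18,21),[17,20); WM=16
i=19 t=19 v=3: → [19,22),[18,21),[17,20); WM=16
i=20 t=18 v=3: → [18,21),[17,20),[16,19); WM=17; [14,17) fires=8

14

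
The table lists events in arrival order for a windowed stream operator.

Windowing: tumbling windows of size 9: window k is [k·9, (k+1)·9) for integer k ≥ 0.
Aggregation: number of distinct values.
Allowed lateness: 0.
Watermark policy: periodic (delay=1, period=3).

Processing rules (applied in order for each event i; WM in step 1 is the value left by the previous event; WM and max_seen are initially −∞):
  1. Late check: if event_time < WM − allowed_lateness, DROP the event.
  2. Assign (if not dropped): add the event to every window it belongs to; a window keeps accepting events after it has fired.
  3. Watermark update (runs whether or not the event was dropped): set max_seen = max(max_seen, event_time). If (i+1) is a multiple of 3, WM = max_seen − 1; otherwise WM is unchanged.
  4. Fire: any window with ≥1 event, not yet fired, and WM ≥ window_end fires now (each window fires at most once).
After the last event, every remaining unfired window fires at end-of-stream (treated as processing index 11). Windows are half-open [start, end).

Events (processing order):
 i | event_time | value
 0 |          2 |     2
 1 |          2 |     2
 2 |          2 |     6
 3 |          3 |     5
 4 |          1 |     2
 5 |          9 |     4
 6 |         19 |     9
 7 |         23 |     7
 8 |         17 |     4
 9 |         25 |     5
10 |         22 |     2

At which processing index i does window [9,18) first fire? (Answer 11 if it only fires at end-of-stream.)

8

i=0 t=2 v=2: → [0,9); WM=−∞
i=1 t=2 v=2: → [0,9); WM=−∞
i=2 t=2 v=6: → [0,9); WM=1
i=3 t=3 v=5: → [0,9); WM=1
i=4 t=1 v=2: → [0,9); WM=1
i=5 t=9 v=4: → [9,18); WM=8
i=6 t=19 v=9: → [18,27); WM=8
i=7 t=23 v=7: → [18,27); WM=8
i=8 t=17 v=4: → [9,18); WM=22; [0,9) fires=3 [9,18) fires=1
i=9 t=25 v=5: → [18,27); WM=22
i=10 t=22 v=2: → [18,27); WM=22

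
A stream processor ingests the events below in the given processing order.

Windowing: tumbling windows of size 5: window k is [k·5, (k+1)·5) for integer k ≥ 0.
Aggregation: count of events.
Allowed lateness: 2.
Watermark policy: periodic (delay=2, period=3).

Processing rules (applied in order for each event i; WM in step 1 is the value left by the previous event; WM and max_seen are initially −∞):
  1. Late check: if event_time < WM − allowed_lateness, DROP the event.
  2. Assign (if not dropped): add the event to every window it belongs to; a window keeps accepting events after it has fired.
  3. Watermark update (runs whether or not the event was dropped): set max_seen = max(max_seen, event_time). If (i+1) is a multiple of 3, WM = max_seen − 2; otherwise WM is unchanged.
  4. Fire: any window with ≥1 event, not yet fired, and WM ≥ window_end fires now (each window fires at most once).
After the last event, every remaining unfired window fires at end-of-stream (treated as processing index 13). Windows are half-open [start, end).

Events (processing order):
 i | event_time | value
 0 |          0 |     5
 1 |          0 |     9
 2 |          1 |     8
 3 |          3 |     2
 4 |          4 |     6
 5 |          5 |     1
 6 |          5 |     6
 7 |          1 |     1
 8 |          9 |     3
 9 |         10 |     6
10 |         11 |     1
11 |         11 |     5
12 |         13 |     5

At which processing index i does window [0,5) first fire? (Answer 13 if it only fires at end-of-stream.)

i=0 t=0 v=5: → [0,5); WM=−∞
i=1 t=0 v=9: → [0,5); WM=−∞
i=2 t=1 v=8: → [0,5); WM=-1
i=3 t=3 v=2: → [0,5); WM=-1
i=4 t=4 v=6: → [0,5); WM=-1
i=5 t=5 v=1: → [5,10); WM=3
i=6 t=5 v=6: → [5,10); WM=3
i=7 t=1 v=1: → [0,5); WM=3
i=8 t=9 v=3: → [5,10); WM=7; [0,5) fires=6
i=9 t=10 v=6: → [10,15); WM=7
i=10 t=11 v=1: → [10,15); WM=7
i=11 t=11 v=5: → [10,15); WM=9
i=12 t=13 v=5: → [10,15); WM=9

8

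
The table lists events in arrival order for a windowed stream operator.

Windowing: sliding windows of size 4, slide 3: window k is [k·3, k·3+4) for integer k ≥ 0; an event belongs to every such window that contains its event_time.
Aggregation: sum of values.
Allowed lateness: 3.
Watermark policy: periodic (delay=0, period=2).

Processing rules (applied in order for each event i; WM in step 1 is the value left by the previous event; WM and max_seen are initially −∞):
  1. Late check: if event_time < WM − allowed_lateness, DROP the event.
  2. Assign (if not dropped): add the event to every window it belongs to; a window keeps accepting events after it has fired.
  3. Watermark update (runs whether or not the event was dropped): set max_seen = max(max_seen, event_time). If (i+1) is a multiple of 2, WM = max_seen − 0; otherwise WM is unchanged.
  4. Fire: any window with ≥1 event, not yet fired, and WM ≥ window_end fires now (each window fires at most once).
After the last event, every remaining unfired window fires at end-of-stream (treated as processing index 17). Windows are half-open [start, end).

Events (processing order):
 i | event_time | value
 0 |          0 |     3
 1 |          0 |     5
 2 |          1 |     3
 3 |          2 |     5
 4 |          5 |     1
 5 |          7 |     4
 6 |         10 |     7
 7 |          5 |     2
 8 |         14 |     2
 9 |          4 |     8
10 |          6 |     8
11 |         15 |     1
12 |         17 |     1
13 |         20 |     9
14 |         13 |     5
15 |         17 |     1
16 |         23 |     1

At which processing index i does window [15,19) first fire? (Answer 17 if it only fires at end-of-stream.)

13

i=0 t=0 v=3: → [0,4); WM=−∞
i=1 t=0 v=5: → [0,4); WM=0
i=2 t=1 v=3: → [0,4); WM=0
i=3 t=2 v=5: → [0,4); WM=2
i=4 t=5 v=1: → [3,7); WM=2
i=5 t=7 v=4: → [6,10); WM=7; [0,4) fires=16 [3,7) fires=1
i=6 t=10 v=7: → [9,13); WM=7
i=7 t=5 v=2: → [3,7); WM=10; [6,10) fires=4
i=8 t=14 v=2: → [12,16); WM=10
i=9 t=4 v=8: DROP (t<10-3); WM=14; [9,13) fires=7
i=10 t=6 v=8: DROP (t<14-3); WM=14
i=11 t=15 v=1: → [15,19),[12,16); WM=15
i=12 t=17 v=1: → [15,19); WM=15
i=13 t=20 v=9: → [18,22); WM=20; [12,16) fires=3 [15,19) fires=2
i=14 t=13 v=5: DROP (t<20-3); WM=20
i=15 t=17 v=1: → [15,19); WM=20
i=16 t=23 v=1: → [21,25); WM=20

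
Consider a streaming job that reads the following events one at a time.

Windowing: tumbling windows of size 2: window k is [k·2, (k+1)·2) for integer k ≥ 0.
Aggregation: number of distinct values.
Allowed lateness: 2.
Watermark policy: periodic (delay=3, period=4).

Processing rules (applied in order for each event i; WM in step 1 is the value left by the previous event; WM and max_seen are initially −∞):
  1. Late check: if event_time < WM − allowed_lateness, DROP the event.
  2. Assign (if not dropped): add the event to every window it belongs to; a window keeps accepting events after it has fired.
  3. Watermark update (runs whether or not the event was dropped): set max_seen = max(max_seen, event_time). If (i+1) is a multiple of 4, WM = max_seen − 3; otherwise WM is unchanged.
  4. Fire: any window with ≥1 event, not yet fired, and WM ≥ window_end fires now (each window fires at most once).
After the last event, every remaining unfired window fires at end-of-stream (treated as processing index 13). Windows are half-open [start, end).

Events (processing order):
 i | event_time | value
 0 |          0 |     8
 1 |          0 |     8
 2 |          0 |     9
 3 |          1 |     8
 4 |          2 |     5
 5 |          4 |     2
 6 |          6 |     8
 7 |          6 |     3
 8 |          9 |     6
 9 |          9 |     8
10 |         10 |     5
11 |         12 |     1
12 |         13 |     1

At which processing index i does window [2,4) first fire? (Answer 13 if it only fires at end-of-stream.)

11

i=0 t=0 v=8: → [0,2); WM=−∞
i=1 t=0 v=8: → [0,2); WM=−∞
i=2 t=0 v=9: → [0,2); WM=−∞
i=3 t=1 v=8: → [0,2); WM=-2
i=4 t=2 v=5: → [2,4); WM=-2
i=5 t=4 v=2: → [4,6); WM=-2
i=6 t=6 v=8: → [6,8); WM=-2
i=7 t=6 v=3: → [6,8); WM=3; [0,2) fires=2
i=8 t=9 v=6: → [8,10); WM=3
i=9 t=9 v=8: → [8,10); WM=3
i=10 t=10 v=5: → [10,12); WM=3
i=11 t=12 v=1: → [12,14); WM=9; [2,4) fires=1 [4,6) fires=1 [6,8) fires=2
i=12 t=13 v=1: → [12,14); WM=9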